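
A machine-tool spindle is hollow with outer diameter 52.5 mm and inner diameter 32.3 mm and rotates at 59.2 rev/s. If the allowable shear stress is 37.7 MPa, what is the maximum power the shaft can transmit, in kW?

341 kW

J = π(d_o⁴ − d_i⁴)/32 = π(0.0525⁴ − 0.0323⁴)/32 = 6.390×10^-7 m⁴.
T_max = τ_allow·J/r = 3.77×10^7 × 6.390×10^-7 / 0.0262 = 917.7 N·m.
ω = 2π·59.2 = 372.0 rad/s, so P_max = T_max·ω = 3.413×10^5 W.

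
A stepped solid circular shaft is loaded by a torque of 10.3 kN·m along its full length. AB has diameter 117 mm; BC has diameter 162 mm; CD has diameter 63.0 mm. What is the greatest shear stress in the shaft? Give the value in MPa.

210 MPa

Under the same torque, τ_max = 16T/(πd³) is largest where d is smallest — segment CD (d = 63.0 mm).
τ_max = 16·10300/(π·(0.0630)³) = 2.098×10^8 Pa.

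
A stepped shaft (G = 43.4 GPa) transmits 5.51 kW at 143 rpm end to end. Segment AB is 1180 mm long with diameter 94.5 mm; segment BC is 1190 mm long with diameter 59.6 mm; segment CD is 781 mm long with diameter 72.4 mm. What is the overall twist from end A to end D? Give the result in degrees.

0.680°

ω = 2π·143/60 = 14.97 rad/s, so T = P/ω = 5.51×10³ / 14.97 = 367.9 N·m.
J_AB = π(0.0945)⁴/32 = 7.83×10^-6 m⁴; J_BC = π(0.0596)⁴/32 = 1.24×10^-6 m⁴; J_CD = π(0.0724)⁴/32 = 2.70×10^-6 m⁴.
θ = (T/G)·Σ L_i/J_i = (367.9/43.4×10⁹)·(1.18/7.83×10^-6 + 1.19/1.24×10^-6 + 0.781/2.70×10^-6) = 0.01188 rad.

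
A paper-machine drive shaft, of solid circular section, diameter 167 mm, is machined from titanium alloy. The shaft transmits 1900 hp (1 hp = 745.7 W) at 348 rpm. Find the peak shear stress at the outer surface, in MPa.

ω = 2π·348/60 = 36.44 rad/s, so T = P/ω = 1900×745.7 / 36.44 = 38880 N·m.
J = πd⁴/32 = π(0.167)⁴/32 = 7.636×10^-5 m⁴.
τ_max = T·r/J = 38880 × 0.0835 / 7.636×10^-5 = 4.251×10^7 Pa.

42.5 MPa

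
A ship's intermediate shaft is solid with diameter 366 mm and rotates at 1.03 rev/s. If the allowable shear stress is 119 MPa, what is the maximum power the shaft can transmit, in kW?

7410 kW

J = πd⁴/32 = π(0.366)⁴/32 = 1.762×10^-3 m⁴.
T_max = τ_allow·J/r = 1.19×10^8 × 1.762×10^-3 / 0.183 = 1.146e6 N·m.
ω = 2π·1.03 = 6.472 rad/s, so P_max = T_max·ω = 7.414×10^6 W.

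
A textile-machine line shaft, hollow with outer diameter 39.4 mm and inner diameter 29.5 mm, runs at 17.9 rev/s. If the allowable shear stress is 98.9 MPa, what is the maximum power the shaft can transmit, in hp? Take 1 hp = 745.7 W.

J = π(d_o⁴ − d_i⁴)/32 = π(0.0394⁴ − 0.0295⁴)/32 = 1.622×10^-7 m⁴.
T_max = τ_allow·J/r = 9.89×10^7 × 1.622×10^-7 / 0.0197 = 814.5 N·m.
ω = 2π·17.9 = 112.5 rad/s, so P_max = T_max·ω = 9.160×10^4 W.

123 hp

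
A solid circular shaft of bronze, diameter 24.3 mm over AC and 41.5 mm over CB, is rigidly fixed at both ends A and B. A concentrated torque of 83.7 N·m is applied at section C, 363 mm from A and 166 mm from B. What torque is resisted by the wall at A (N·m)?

Compatibility: T_A·a/J_AC = T_B·b/J_CB with T_A + T_B = T₀.
J_AC = 3.42×10^-8 m⁴, J_CB = 2.91×10^-7 m⁴, so T_A = T₀·(J_AC/a)/((J_AC/a)+(J_CB/b)) = 4.270 N·m, T_B = 79.43 N·m.

4.27 N·m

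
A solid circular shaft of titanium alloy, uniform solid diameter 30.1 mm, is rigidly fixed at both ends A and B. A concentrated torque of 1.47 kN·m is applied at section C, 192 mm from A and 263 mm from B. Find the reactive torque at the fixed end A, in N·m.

850 N·m

With uniform GJ and both ends fixed, compatibility θ_AC = θ_CB gives T_A·a = T_B·b, together with T_A + T_B = T₀.
T_A = T₀·b/(a+b) = 1470·263/455.0 = 849.7 N·m; T_B = 620.3 N·m.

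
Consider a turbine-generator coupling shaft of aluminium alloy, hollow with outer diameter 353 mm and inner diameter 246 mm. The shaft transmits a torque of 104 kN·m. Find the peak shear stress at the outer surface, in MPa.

J = π(d_o⁴ − d_i⁴)/32 = π(0.353⁴ − 0.246⁴)/32 = 1.165×10^-3 m⁴.
τ_max = T·r/J = 104000 × 0.176 / 1.165×10^-3 = 1.576×10^7 Pa.

15.8 MPa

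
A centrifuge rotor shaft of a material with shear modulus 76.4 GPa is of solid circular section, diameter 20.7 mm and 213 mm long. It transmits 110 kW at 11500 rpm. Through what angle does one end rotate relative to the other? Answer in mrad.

ω = 2π·11500/60 = 1204 rad/s, so T = P/ω = 110×10³ / 1204 = 91.34 N·m.
J = πd⁴/32 = π(0.0207)⁴/32 = 1.803×10^-8 m⁴.
θ = T·L/(G·J) = 91.34 × 0.213 / (76.4×10⁹ × 1.803×10^-8) = 0.01413 rad.

14.1 mrad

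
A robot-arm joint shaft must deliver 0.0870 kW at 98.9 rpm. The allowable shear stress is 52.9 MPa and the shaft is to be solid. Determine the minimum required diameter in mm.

9.32 mm

ω = 2π·98.9/60 = 10.36 rad/s, so T = P/ω = 0.0870×10³ / 10.36 = 8.400 N·m.
For a solid shaft τ_max = 16T/(πd³), so d = (16T/(π τ_allow))^(1/3) = (16·8.400/(π·5.29×10^7))^(1/3) = 0.009317 m.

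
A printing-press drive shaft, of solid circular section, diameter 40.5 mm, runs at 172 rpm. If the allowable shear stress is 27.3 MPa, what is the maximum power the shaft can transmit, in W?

J = πd⁴/32 = π(0.0405)⁴/32 = 2.641×10^-7 m⁴.
T_max = τ_allow·J/r = 2.73×10^7 × 2.641×10^-7 / 0.0203 = 356.1 N·m.
ω = 2π·172/60 = 18.01 rad/s, so P_max = T_max·ω = 6414 W.

6410 W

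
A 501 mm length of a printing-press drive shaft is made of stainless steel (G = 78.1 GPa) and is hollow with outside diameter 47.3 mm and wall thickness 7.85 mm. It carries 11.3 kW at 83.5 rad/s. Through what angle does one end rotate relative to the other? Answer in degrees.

0.126°

ω = 83.5 rad/s, so T = P/ω = 11.3×10³ / 83.50 = 135.3 N·m.
J = π(d_o⁴ − d_i⁴)/32 = π(0.0473⁴ − 0.0316⁴)/32 = 3.935×10^-7 m⁴.
θ = T·L/(G·J) = 135.3 × 0.501 / (78.1×10⁹ × 3.935×10^-7) = 2.206×10^-3 rad.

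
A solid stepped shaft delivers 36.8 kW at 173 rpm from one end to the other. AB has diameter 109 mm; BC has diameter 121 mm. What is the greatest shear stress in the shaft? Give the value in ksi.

ω = 2π·173/60 = 18.12 rad/s, so T = P/ω = 36.8×10³ / 18.12 = 2031 N·m.
Under the same torque, τ_max = 16T/(πd³) is largest where d is smallest — segment AB (d = 109 mm).
τ_max = 16·2031/(π·(0.109)³) = 7.988×10^6 Pa.

1.16 ksi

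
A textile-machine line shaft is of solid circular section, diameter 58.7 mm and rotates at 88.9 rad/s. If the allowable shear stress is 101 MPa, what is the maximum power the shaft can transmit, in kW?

357 kW

J = πd⁴/32 = π(0.0587)⁴/32 = 1.166×10^-6 m⁴.
T_max = τ_allow·J/r = 1.01×10^8 × 1.166×10^-6 / 0.0294 = 4011 N·m.
ω = 88.9 rad/s, so P_max = T_max·ω = 3.566×10^5 W.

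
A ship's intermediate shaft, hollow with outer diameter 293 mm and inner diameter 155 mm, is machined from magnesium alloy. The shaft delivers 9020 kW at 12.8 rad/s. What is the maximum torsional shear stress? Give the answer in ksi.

22.5 ksi

ω = 12.8 rad/s, so T = P/ω = 9020×10³ / 12.80 = 704700 N·m.
J = π(d_o⁴ − d_i⁴)/32 = π(0.293⁴ − 0.155⁴)/32 = 6.669×10^-4 m⁴.
τ_max = T·r/J = 704700 × 0.146 / 6.669×10^-4 = 1.548×10^8 Pa.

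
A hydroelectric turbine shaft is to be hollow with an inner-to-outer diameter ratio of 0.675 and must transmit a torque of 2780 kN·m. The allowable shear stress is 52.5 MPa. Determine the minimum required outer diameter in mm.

For a hollow shaft with d_i/d_o = 0.675: τ_max = 16T/(π d_o³ (1−k⁴)), so d_o = [16T/(π τ_allow (1−k⁴))]^(1/3) = [16·2.780e6/(π·5.25×10^7·0.7924)]^(1/3) = 0.6982 m.

698 mm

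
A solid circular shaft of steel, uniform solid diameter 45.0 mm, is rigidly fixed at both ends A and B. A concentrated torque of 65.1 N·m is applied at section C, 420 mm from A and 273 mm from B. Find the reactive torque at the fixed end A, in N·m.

25.6 N·m

With uniform GJ and both ends fixed, compatibility θ_AC = θ_CB gives T_A·a = T_B·b, together with T_A + T_B = T₀.
T_A = T₀·b/(a+b) = 65.10·273/693.0 = 25.65 N·m; T_B = 39.45 N·m.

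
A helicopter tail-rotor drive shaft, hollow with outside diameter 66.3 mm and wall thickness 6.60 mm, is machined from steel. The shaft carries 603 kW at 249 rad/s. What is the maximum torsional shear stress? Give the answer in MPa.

71.9 MPa

ω = 249 rad/s, so T = P/ω = 603×10³ / 249.0 = 2422 N·m.
J = π(d_o⁴ − d_i⁴)/32 = π(0.0663⁴ − 0.0531⁴)/32 = 1.116×10^-6 m⁴.
τ_max = T·r/J = 2422 × 0.0331 / 1.116×10^-6 = 7.191×10^7 Pa.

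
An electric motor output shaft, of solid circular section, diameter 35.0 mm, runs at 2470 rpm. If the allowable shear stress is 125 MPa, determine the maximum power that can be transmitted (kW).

272 kW

J = πd⁴/32 = π(0.0350)⁴/32 = 1.473×10^-7 m⁴.
T_max = τ_allow·J/r = 1.25×10^8 × 1.473×10^-7 / 0.0175 = 1052 N·m.
ω = 2π·2470/60 = 258.7 rad/s, so P_max = T_max·ω = 2.722×10^5 W.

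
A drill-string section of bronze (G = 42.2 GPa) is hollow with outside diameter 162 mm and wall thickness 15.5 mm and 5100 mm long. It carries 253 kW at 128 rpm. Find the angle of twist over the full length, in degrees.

3.38°

ω = 2π·128/60 = 13.40 rad/s, so T = P/ω = 253×10³ / 13.40 = 18870 N·m.
J = π(d_o⁴ − d_i⁴)/32 = π(0.162⁴ − 0.131⁴)/32 = 3.871×10^-5 m⁴.
θ = T·L/(G·J) = 18870 × 5.10 / (42.2×10⁹ × 3.871×10^-5) = 0.05893 rad.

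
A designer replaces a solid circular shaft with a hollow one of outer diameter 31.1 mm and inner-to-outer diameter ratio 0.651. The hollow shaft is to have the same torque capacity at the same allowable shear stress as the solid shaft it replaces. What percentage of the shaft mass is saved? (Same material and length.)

Equal τ_max and T ⇒ the solid shaft needs d_s³ = d_o³(1−k⁴), so d_s = 31.1·(1−0.651⁴)^(1/3) = 29.11 mm.
Area ratio A_h/A_s = d_o²(1−k²)/d_s² = (1−k²)/(1−k⁴)^(2/3) = 0.6575.
Mass saving = 1 − 0.6575 = 34.3 %.

34.3 %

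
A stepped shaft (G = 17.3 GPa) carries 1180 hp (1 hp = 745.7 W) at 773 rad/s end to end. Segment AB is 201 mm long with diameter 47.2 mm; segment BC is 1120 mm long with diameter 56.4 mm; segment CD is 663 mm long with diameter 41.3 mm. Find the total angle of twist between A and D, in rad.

0.254 rad

ω = 773 rad/s, so T = P/ω = 1180×745.7 / 773.0 = 1138 N·m.
J_AB = π(0.0472)⁴/32 = 4.87×10^-7 m⁴; J_BC = π(0.0564)⁴/32 = 9.93×10^-7 m⁴; J_CD = π(0.0413)⁴/32 = 2.86×10^-7 m⁴.
θ = (T/G)·Σ L_i/J_i = (1138/17.3×10⁹)·(0.201/4.87×10^-7 + 1.12/9.93×10^-7 + 0.663/2.86×10^-7) = 0.2541 rad.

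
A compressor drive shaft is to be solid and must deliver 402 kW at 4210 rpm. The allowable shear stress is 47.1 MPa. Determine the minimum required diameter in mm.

46.2 mm

ω = 2π·4210/60 = 440.9 rad/s, so T = P/ω = 402×10³ / 440.9 = 911.8 N·m.
For a solid shaft τ_max = 16T/(πd³), so d = (16T/(π τ_allow))^(1/3) = (16·911.8/(π·4.71×10^7))^(1/3) = 0.04620 m.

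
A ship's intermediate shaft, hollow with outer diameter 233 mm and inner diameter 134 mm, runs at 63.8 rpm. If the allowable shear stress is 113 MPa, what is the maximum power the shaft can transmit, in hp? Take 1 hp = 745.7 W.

J = π(d_o⁴ − d_i⁴)/32 = π(0.233⁴ − 0.134⁴)/32 = 2.577×10^-4 m⁴.
T_max = τ_allow·J/r = 1.13×10^8 × 2.577×10^-4 / 0.117 = 250000 N·m.
ω = 2π·63.8/60 = 6.681 rad/s, so P_max = T_max·ω = 1.670×10^6 W.

2240 hp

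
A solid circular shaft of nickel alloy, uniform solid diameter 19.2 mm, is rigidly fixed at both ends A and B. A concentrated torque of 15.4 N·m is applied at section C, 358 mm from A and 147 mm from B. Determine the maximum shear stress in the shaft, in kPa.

7860 kPa

With uniform GJ and both ends fixed, compatibility θ_AC = θ_CB gives T_A·a = T_B·b, together with T_A + T_B = T₀.
T_A = T₀·b/(a+b) = 15.40·147/505.0 = 4.483 N·m; T_B = 10.92 N·m.
τ in each portion: τ_AC = 3.23×10^6 Pa, τ_CB = 7.86×10^6 Pa; maximum is in CB.
τ_max = T_CB·r/J = 10.92·0.00960/1.33×10^-8 = 7.856×10^6 Pa.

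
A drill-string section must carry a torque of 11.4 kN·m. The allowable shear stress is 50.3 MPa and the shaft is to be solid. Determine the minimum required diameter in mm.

For a solid shaft τ_max = 16T/(πd³), so d = (16T/(π τ_allow))^(1/3) = (16·11400/(π·5.03×10^7))^(1/3) = 0.1049 m.

105 mm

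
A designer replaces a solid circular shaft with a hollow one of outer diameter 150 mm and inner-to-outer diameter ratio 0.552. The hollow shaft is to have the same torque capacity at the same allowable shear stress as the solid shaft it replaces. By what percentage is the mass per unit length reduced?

Equal τ_max and T ⇒ the solid shaft needs d_s³ = d_o³(1−k⁴), so d_s = 150·(1−0.552⁴)^(1/3) = 145.2 mm.
Area ratio A_h/A_s = d_o²(1−k²)/d_s² = (1−k²)/(1−k⁴)^(2/3) = 0.7420.
Mass saving = 1 − 0.7420 = 25.8 %.

25.8 %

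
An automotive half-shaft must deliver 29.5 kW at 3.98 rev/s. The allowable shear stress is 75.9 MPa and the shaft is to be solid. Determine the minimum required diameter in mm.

ω = 2π·3.98 = 25.01 rad/s, so T = P/ω = 29.5×10³ / 25.01 = 1180 N·m.
For a solid shaft τ_max = 16T/(πd³), so d = (16T/(π τ_allow))^(1/3) = (16·1180/(π·7.59×10^7))^(1/3) = 0.04294 m.

42.9 mm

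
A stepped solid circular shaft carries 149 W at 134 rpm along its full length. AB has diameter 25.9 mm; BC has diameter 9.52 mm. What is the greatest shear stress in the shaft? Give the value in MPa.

ω = 2π·134/60 = 14.03 rad/s, so T = P/ω = 149 / 14.03 = 10.62 N·m.
Under the same torque, τ_max = 16T/(πd³) is largest where d is smallest — segment BC (d = 9.52 mm).
τ_max = 16·10.62/(π·(0.00952)³) = 6.268×10^7 Pa.

62.7 MPa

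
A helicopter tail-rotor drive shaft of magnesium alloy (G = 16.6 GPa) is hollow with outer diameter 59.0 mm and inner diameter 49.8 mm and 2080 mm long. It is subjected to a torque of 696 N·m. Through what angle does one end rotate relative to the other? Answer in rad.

J = π(d_o⁴ − d_i⁴)/32 = π(0.0590⁴ − 0.0498⁴)/32 = 5.858×10^-7 m⁴.
θ = T·L/(G·J) = 696.0 × 2.08 / (16.6×10⁹ × 5.858×10^-7) = 0.1489 rad.

0.149 rad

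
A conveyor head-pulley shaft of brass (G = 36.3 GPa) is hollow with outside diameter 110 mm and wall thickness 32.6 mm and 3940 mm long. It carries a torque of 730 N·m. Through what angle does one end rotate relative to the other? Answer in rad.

0.00567 rad

J = π(d_o⁴ − d_i⁴)/32 = π(0.110⁴ − 0.0448⁴)/32 = 1.398×10^-5 m⁴.
θ = T·L/(G·J) = 730.0 × 3.94 / (36.3×10⁹ × 1.398×10^-5) = 5.668×10^-3 rad.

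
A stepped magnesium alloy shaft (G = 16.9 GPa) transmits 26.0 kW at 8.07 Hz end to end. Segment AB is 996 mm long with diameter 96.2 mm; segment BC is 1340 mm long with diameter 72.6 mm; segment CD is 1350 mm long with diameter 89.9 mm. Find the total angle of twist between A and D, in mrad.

ω = 2π·8.07 = 50.71 rad/s, so T = P/ω = 26.0×10³ / 50.71 = 512.8 N·m.
J_AB = π(0.0962)⁴/32 = 8.41×10^-6 m⁴; J_BC = π(0.0726)⁴/32 = 2.73×10^-6 m⁴; J_CD = π(0.0899)⁴/32 = 6.41×10^-6 m⁴.
θ = (T/G)·Σ L_i/J_i = (512.8/16.9×10⁹)·(0.996/8.41×10^-6 + 1.34/2.73×10^-6 + 1.35/6.41×10^-6) = 0.02489 rad.

24.9 mrad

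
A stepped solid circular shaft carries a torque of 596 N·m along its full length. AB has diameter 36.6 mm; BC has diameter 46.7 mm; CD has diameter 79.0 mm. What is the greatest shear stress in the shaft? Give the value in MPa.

Under the same torque, τ_max = 16T/(πd³) is largest where d is smallest — segment AB (d = 36.6 mm).
τ_max = 16·596.0/(π·(0.0366)³) = 6.191×10^7 Pa.

61.9 MPa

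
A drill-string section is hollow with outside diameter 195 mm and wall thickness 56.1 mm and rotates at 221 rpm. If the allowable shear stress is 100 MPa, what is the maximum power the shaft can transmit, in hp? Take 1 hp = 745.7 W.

J = π(d_o⁴ − d_i⁴)/32 = π(0.195⁴ − 0.0828⁴)/32 = 1.373×10^-4 m⁴.
T_max = τ_allow·J/r = 1.00×10^8 × 1.373×10^-4 / 0.0975 = 140900 N·m.
ω = 2π·221/60 = 23.14 rad/s, so P_max = T_max·ω = 3.260×10^6 W.

4370 hp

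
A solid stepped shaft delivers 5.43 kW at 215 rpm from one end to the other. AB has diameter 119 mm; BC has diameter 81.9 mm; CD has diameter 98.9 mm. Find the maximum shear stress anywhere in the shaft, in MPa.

2.24 MPa

ω = 2π·215/60 = 22.51 rad/s, so T = P/ω = 5.43×10³ / 22.51 = 241.2 N·m.
Under the same torque, τ_max = 16T/(πd³) is largest where d is smallest — segment BC (d = 81.9 mm).
τ_max = 16·241.2/(π·(0.0819)³) = 2.236×10^6 Pa.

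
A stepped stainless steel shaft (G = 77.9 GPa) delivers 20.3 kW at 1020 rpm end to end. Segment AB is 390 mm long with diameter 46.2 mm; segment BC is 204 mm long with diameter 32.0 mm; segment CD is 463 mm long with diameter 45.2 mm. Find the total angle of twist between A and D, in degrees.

0.557°

ω = 2π·1020/60 = 106.8 rad/s, so T = P/ω = 20.3×10³ / 106.8 = 190.0 N·m.
J_AB = π(0.0462)⁴/32 = 4.47×10^-7 m⁴; J_BC = π(0.0320)⁴/32 = 1.03×10^-7 m⁴; J_CD = π(0.0452)⁴/32 = 4.10×10^-7 m⁴.
θ = (T/G)·Σ L_i/J_i = (190.0/77.9×10⁹)·(0.390/4.47×10^-7 + 0.204/1.03×10^-7 + 0.463/4.10×10^-7) = 9.718×10^-3 rad.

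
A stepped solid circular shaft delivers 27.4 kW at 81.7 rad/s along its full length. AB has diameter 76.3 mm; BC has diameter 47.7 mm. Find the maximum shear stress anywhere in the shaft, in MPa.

ω = 81.7 rad/s, so T = P/ω = 27.4×10³ / 81.70 = 335.4 N·m.
Under the same torque, τ_max = 16T/(πd³) is largest where d is smallest — segment BC (d = 47.7 mm).
τ_max = 16·335.4/(π·(0.0477)³) = 1.574×10^7 Pa.

15.7 MPa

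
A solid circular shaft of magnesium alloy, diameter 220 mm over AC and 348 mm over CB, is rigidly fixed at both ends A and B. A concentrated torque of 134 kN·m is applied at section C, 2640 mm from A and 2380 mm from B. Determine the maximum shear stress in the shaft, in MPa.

Compatibility: T_A·a/J_AC = T_B·b/J_CB with T_A + T_B = T₀.
J_AC = 2.30×10^-4 m⁴, J_CB = 1.44×10^-3 m⁴, so T_A = T₀·(J_AC/a)/((J_AC/a)+(J_CB/b)) = 16870 N·m, T_B = 117100 N·m.
τ in each portion: τ_AC = 8.07×10^6 Pa, τ_CB = 1.42×10^7 Pa; maximum is in CB.
τ_max = T_CB·r/J = 117100·0.174/1.44×10^-3 = 1.416×10^7 Pa.

14.2 MPa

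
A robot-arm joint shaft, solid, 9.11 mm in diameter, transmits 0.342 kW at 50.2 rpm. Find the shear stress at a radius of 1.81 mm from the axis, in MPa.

174 MPa

ω = 2π·50.2/60 = 5.257 rad/s, so T = P/ω = 0.342×10³ / 5.257 = 65.06 N·m.
J = πd⁴/32 = π(0.00911)⁴/32 = 6.762×10^-10 m⁴.
Shear stress varies linearly with radius: τ = T·r/J = 65.06 × 0.00181 / 6.762×10^-10 = 1.741×10^8 Pa.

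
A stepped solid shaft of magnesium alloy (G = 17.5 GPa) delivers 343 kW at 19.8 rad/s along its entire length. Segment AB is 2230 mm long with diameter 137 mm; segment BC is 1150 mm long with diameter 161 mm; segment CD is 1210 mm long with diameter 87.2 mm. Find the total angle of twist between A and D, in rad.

ω = 19.8 rad/s, so T = P/ω = 343×10³ / 19.80 = 17320 N·m.
J_AB = π(0.137)⁴/32 = 3.46×10^-5 m⁴; J_BC = π(0.161)⁴/32 = 6.60×10^-5 m⁴; J_CD = π(0.0872)⁴/32 = 5.68×10^-6 m⁴.
θ = (T/G)·Σ L_i/J_i = (17320/17.5×10⁹)·(2.23/3.46×10^-5 + 1.15/6.60×10^-5 + 1.21/5.68×10^-6) = 0.2921 rad.

0.292 rad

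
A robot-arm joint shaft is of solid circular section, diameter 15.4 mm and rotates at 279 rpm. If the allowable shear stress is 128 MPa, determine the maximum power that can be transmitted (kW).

2.68 kW

J = πd⁴/32 = π(0.0154)⁴/32 = 5.522×10^-9 m⁴.
T_max = τ_allow·J/r = 1.28×10^8 × 5.522×10^-9 / 0.00770 = 91.79 N·m.
ω = 2π·279/60 = 29.22 rad/s, so P_max = T_max·ω = 2682 W.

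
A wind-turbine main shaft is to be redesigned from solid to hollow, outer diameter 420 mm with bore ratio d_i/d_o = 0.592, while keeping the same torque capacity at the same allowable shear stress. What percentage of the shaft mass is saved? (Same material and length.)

Equal τ_max and T ⇒ the solid shaft needs d_s³ = d_o³(1−k⁴), so d_s = 420·(1−0.592⁴)^(1/3) = 402.0 mm.
Area ratio A_h/A_s = d_o²(1−k²)/d_s² = (1−k²)/(1−k⁴)^(2/3) = 0.7088.
Mass saving = 1 − 0.7088 = 29.1 %.

29.1 %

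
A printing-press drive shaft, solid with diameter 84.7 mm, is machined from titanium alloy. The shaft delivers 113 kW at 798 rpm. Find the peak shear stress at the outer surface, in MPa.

11.3 MPa

ω = 2π·798/60 = 83.57 rad/s, so T = P/ω = 113×10³ / 83.57 = 1352 N·m.
J = πd⁴/32 = π(0.0847)⁴/32 = 5.053×10^-6 m⁴.
τ_max = T·r/J = 1352 × 0.0423 / 5.053×10^-6 = 1.133×10^7 Pa.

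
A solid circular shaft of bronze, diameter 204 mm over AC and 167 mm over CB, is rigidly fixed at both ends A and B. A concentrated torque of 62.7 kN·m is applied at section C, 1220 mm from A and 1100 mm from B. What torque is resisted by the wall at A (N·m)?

41900 N·m

Compatibility: T_A·a/J_AC = T_B·b/J_CB with T_A + T_B = T₀.
J_AC = 1.70×10^-4 m⁴, J_CB = 7.64×10^-5 m⁴, so T_A = T₀·(J_AC/a)/((J_AC/a)+(J_CB/b)) = 41850 N·m, T_B = 20850 N·m.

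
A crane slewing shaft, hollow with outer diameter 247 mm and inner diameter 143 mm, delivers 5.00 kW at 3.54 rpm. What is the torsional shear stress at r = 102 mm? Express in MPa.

ω = 2π·3.54/60 = 0.3707 rad/s, so T = P/ω = 5.00×10³ / 0.3707 = 13490 N·m.
J = π(d_o⁴ − d_i⁴)/32 = π(0.247⁴ − 0.143⁴)/32 = 3.244×10^-4 m⁴.
Shear stress varies linearly with radius: τ = T·r/J = 13490 × 0.102 / 3.244×10^-4 = 4.241×10^6 Pa.

4.24 MPa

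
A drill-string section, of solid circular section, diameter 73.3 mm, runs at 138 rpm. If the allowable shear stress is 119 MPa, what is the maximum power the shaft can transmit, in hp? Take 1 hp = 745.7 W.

178 hp

J = πd⁴/32 = π(0.0733)⁴/32 = 2.834×10^-6 m⁴.
T_max = τ_allow·J/r = 1.19×10^8 × 2.834×10^-6 / 0.0367 = 9202 N·m.
ω = 2π·138/60 = 14.45 rad/s, so P_max = T_max·ω = 1.330×10^5 W.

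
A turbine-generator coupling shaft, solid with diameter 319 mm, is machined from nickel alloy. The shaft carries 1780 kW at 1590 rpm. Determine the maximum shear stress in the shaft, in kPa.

ω = 2π·1590/60 = 166.5 rad/s, so T = P/ω = 1780×10³ / 166.5 = 10690 N·m.
J = πd⁴/32 = π(0.319)⁴/32 = 1.017×10^-3 m⁴.
τ_max = T·r/J = 10690 × 0.160 / 1.017×10^-3 = 1.677×10^6 Pa.

1680 kPa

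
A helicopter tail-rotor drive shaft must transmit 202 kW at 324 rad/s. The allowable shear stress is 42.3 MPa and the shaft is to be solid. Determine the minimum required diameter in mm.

42.2 mm

ω = 324 rad/s, so T = P/ω = 202×10³ / 324.0 = 623.5 N·m.
For a solid shaft τ_max = 16T/(πd³), so d = (16T/(π τ_allow))^(1/3) = (16·623.5/(π·4.23×10^7))^(1/3) = 0.04218 m.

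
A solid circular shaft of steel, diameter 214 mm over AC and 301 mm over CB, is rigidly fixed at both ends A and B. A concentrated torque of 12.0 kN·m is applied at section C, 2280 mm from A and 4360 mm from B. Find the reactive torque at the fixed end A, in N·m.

3940 N·m

Compatibility: T_A·a/J_AC = T_B·b/J_CB with T_A + T_B = T₀.
J_AC = 2.06×10^-4 m⁴, J_CB = 8.06×10^-4 m⁴, so T_A = T₀·(J_AC/a)/((J_AC/a)+(J_CB/b)) = 3939 N·m, T_B = 8061 N·m.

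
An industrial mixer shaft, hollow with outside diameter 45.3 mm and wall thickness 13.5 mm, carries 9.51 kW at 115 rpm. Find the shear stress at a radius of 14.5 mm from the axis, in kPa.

ω = 2π·115/60 = 12.04 rad/s, so T = P/ω = 9.51×10³ / 12.04 = 789.7 N·m.
J = π(d_o⁴ − d_i⁴)/32 = π(0.0453⁴ − 0.0183⁴)/32 = 4.024×10^-7 m⁴.
Shear stress varies linearly with radius: τ = T·r/J = 789.7 × 0.0145 / 4.024×10^-7 = 2.845×10^7 Pa.

28500 kPa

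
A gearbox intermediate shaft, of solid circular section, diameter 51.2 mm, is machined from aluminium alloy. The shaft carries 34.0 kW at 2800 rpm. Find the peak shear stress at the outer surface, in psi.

638 psi

ω = 2π·2800/60 = 293.2 rad/s, so T = P/ω = 34.0×10³ / 293.2 = 116.0 N·m.
J = πd⁴/32 = π(0.0512)⁴/32 = 6.747×10^-7 m⁴.
τ_max = T·r/J = 116.0 × 0.0256 / 6.747×10^-7 = 4.400×10^6 Pa.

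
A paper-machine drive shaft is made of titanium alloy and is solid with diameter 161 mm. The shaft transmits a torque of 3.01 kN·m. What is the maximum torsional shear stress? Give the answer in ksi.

0.533 ksi

J = πd⁴/32 = π(0.161)⁴/32 = 6.596×10^-5 m⁴.
τ_max = T·r/J = 3010 × 0.0805 / 6.596×10^-5 = 3.673×10^6 Pa.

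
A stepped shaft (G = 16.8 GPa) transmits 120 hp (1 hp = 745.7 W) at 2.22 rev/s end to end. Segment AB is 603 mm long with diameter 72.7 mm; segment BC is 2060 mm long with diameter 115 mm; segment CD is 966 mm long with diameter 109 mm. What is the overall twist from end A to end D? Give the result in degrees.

8.96°

ω = 2π·2.22 = 13.95 rad/s, so T = P/ω = 120×745.7 / 13.95 = 6415 N·m.
J_AB = π(0.0727)⁴/32 = 2.74×10^-6 m⁴; J_BC = π(0.115)⁴/32 = 1.72×10^-5 m⁴; J_CD = π(0.109)⁴/32 = 1.39×10^-5 m⁴.
θ = (T/G)·Σ L_i/J_i = (6415/16.8×10⁹)·(0.603/2.74×10^-6 + 2.06/1.72×10^-5 + 0.966/1.39×10^-5) = 0.1564 rad.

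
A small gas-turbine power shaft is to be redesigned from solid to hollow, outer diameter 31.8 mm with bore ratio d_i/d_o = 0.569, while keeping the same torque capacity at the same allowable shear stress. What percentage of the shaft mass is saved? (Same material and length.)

Equal τ_max and T ⇒ the solid shaft needs d_s³ = d_o³(1−k⁴), so d_s = 31.8·(1−0.569⁴)^(1/3) = 30.65 mm.
Area ratio A_h/A_s = d_o²(1−k²)/d_s² = (1−k²)/(1−k⁴)^(2/3) = 0.7280.
Mass saving = 1 − 0.7280 = 27.2 %.

27.2 %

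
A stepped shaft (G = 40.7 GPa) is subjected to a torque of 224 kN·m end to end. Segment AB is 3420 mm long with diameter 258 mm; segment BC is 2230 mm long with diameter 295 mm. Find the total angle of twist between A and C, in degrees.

3.43°

J_AB = π(0.258)⁴/32 = 4.35×10^-4 m⁴; J_BC = π(0.295)⁴/32 = 7.44×10^-4 m⁴.
θ = (T/G)·Σ L_i/J_i = (224000/40.7×10⁹)·(3.42/4.35×10^-4 + 2.23/7.44×10^-4) = 0.05978 rad.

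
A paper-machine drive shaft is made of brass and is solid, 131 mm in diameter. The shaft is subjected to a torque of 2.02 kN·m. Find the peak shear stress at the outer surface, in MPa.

4.58 MPa

J = πd⁴/32 = π(0.131)⁴/32 = 2.891×10^-5 m⁴.
τ_max = T·r/J = 2020 × 0.0655 / 2.891×10^-5 = 4.576×10^6 Pa.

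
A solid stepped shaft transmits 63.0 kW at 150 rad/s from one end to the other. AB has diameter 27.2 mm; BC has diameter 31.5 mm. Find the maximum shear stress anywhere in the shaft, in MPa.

ω = 150 rad/s, so T = P/ω = 63.0×10³ / 150.0 = 420.0 N·m.
Under the same torque, τ_max = 16T/(πd³) is largest where d is smallest — segment AB (d = 27.2 mm).
τ_max = 16·420.0/(π·(0.0272)³) = 1.063×10^8 Pa.

106 MPa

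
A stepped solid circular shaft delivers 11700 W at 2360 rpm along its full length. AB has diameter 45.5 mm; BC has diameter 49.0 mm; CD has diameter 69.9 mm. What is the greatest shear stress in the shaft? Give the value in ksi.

0.371 ksi

ω = 2π·2360/60 = 247.1 rad/s, so T = P/ω = 11700 / 247.1 = 47.34 N·m.
Under the same torque, τ_max = 16T/(πd³) is largest where d is smallest — segment AB (d = 45.5 mm).
τ_max = 16·47.34/(π·(0.0455)³) = 2.560×10^6 Pa.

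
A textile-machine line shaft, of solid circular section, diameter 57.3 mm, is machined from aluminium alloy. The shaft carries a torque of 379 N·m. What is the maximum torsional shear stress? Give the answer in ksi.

1.49 ksi

J = πd⁴/32 = π(0.0573)⁴/32 = 1.058×10^-6 m⁴.
τ_max = T·r/J = 379.0 × 0.0286 / 1.058×10^-6 = 1.026×10^7 Pa.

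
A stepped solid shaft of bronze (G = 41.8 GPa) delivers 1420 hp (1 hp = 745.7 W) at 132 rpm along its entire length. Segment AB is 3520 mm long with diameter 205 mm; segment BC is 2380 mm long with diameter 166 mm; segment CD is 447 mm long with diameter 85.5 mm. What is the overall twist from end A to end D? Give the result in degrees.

ω = 2π·132/60 = 13.82 rad/s, so T = P/ω = 1420×745.7 / 13.82 = 76600 N·m.
J_AB = π(0.205)⁴/32 = 1.73×10^-4 m⁴; J_BC = π(0.166)⁴/32 = 7.45×10^-5 m⁴; J_CD = π(0.0855)⁴/32 = 5.25×10^-6 m⁴.
θ = (T/G)·Σ L_i/J_i = (76600/41.8×10⁹)·(3.52/1.73×10^-4 + 2.38/7.45×10^-5 + 0.447/5.25×10^-6) = 0.2519 rad.

14.4°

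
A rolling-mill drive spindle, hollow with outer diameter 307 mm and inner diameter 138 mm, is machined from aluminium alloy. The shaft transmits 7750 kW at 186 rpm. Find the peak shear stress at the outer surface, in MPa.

73.0 MPa

ω = 2π·186/60 = 19.48 rad/s, so T = P/ω = 7750×10³ / 19.48 = 397900 N·m.
J = π(d_o⁴ − d_i⁴)/32 = π(0.307⁴ − 0.138⁴)/32 = 8.365×10^-4 m⁴.
τ_max = T·r/J = 397900 × 0.153 / 8.365×10^-4 = 7.302×10^7 Pa.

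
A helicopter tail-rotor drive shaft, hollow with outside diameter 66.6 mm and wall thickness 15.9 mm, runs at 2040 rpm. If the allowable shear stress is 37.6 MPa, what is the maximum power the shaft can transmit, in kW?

431 kW

J = π(d_o⁴ − d_i⁴)/32 = π(0.0666⁴ − 0.0348⁴)/32 = 1.788×10^-6 m⁴.
T_max = τ_allow·J/r = 3.76×10^7 × 1.788×10^-6 / 0.0333 = 2018 N·m.
ω = 2π·2040/60 = 213.6 rad/s, so P_max = T_max·ω = 4.312×10^5 W.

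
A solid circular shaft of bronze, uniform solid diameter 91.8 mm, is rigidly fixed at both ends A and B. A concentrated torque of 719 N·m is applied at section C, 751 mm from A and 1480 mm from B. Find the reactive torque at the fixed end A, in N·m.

With uniform GJ and both ends fixed, compatibility θ_AC = θ_CB gives T_A·a = T_B·b, together with T_A + T_B = T₀.
T_A = T₀·b/(a+b) = 719.0·1480/2231 = 477.0 N·m; T_B = 242.0 N·m.

477 N·m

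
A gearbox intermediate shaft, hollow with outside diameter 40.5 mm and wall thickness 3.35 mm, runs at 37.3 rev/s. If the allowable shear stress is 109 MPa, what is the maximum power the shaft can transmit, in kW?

172 kW

J = π(d_o⁴ − d_i⁴)/32 = π(0.0405⁴ − 0.0338⁴)/32 = 1.360×10^-7 m⁴.
T_max = τ_allow·J/r = 1.09×10^8 × 1.360×10^-7 / 0.0203 = 732.0 N·m.
ω = 2π·37.3 = 234.4 rad/s, so P_max = T_max·ω = 1.716×10^5 W.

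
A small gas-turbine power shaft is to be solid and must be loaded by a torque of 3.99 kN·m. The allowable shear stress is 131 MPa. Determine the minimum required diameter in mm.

For a solid shaft τ_max = 16T/(πd³), so d = (16T/(π τ_allow))^(1/3) = (16·3990/(π·1.31×10^8))^(1/3) = 0.05373 m.

53.7 mm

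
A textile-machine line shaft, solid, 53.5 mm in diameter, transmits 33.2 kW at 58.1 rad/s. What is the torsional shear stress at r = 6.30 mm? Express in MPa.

4.48 MPa

ω = 58.1 rad/s, so T = P/ω = 33.2×10³ / 58.10 = 571.4 N·m.
J = πd⁴/32 = π(0.0535)⁴/32 = 8.043×10^-7 m⁴.
Shear stress varies linearly with radius: τ = T·r/J = 571.4 × 0.00630 / 8.043×10^-7 = 4.476×10^6 Pa.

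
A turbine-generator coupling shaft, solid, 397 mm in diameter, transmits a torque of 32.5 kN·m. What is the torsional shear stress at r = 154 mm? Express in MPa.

2.05 MPa

J = πd⁴/32 = π(0.397)⁴/32 = 2.439×10^-3 m⁴.
Shear stress varies linearly with radius: τ = T·r/J = 32500 × 0.154 / 2.439×10^-3 = 2.052×10^6 Pa.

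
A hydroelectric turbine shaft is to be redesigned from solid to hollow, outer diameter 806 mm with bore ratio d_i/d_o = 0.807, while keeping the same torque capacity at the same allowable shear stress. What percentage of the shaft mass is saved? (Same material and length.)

49.6 %

Equal τ_max and T ⇒ the solid shaft needs d_s³ = d_o³(1−k⁴), so d_s = 806·(1−0.807⁴)^(1/3) = 670.6 mm.
Area ratio A_h/A_s = d_o²(1−k²)/d_s² = (1−k²)/(1−k⁴)^(2/3) = 0.5038.
Mass saving = 1 − 0.5038 = 49.6 %.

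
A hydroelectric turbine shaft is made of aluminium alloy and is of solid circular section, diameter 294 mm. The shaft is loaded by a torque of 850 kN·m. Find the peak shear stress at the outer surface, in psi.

24700 psi

J = πd⁴/32 = π(0.294)⁴/32 = 7.335×10^-4 m⁴.
τ_max = T·r/J = 850000 × 0.147 / 7.335×10^-4 = 1.704×10^8 Pa.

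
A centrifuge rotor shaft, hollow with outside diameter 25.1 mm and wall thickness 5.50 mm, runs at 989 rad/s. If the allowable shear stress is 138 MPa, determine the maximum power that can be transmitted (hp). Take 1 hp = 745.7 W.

512 hp

J = π(d_o⁴ − d_i⁴)/32 = π(0.0251⁴ − 0.0141⁴)/32 = 3.509×10^-8 m⁴.
T_max = τ_allow·J/r = 1.38×10^8 × 3.509×10^-8 / 0.0126 = 385.8 N·m.
ω = 989 rad/s, so P_max = T_max·ω = 3.816×10^5 W.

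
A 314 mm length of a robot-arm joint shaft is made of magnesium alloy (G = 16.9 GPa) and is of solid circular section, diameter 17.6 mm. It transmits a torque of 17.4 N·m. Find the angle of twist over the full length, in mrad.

34.3 mrad

J = πd⁴/32 = π(0.0176)⁴/32 = 9.420×10^-9 m⁴.
θ = T·L/(G·J) = 17.40 × 0.314 / (16.9×10⁹ × 9.420×10^-9) = 0.03432 rad.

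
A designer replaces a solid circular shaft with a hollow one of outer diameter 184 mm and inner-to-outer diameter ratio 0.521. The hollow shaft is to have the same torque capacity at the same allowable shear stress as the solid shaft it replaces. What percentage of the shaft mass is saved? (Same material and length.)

23.3 %

Equal τ_max and T ⇒ the solid shaft needs d_s³ = d_o³(1−k⁴), so d_s = 184·(1−0.521⁴)^(1/3) = 179.4 mm.
Area ratio A_h/A_s = d_o²(1−k²)/d_s² = (1−k²)/(1−k⁴)^(2/3) = 0.7667.
Mass saving = 1 − 0.7667 = 23.3 %.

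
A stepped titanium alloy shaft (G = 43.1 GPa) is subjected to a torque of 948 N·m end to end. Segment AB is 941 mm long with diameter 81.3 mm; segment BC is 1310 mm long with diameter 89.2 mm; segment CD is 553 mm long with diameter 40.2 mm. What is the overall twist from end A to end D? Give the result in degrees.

3.26°

J_AB = π(0.0813)⁴/32 = 4.29×10^-6 m⁴; J_BC = π(0.0892)⁴/32 = 6.22×10^-6 m⁴; J_CD = π(0.0402)⁴/32 = 2.56×10^-7 m⁴.
θ = (T/G)·Σ L_i/J_i = (948.0/43.1×10⁹)·(0.941/4.29×10^-6 + 1.31/6.22×10^-6 + 0.553/2.56×10^-7) = 0.05690 rad.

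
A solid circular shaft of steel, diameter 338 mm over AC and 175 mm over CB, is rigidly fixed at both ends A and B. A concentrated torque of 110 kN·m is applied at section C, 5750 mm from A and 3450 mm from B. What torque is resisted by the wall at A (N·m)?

Compatibility: T_A·a/J_AC = T_B·b/J_CB with T_A + T_B = T₀.
J_AC = 1.28×10^-3 m⁴, J_CB = 9.21×10^-5 m⁴, so T_A = T₀·(J_AC/a)/((J_AC/a)+(J_CB/b)) = 98230 N·m, T_B = 11770 N·m.

98200 N·m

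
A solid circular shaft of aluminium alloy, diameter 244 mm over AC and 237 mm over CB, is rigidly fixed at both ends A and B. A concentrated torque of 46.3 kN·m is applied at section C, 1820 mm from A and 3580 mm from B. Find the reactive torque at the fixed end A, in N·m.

Compatibility: T_A·a/J_AC = T_B·b/J_CB with T_A + T_B = T₀.
J_AC = 3.48×10^-4 m⁴, J_CB = 3.10×10^-4 m⁴, so T_A = T₀·(J_AC/a)/((J_AC/a)+(J_CB/b)) = 31880 N·m, T_B = 14420 N·m.

31900 N·m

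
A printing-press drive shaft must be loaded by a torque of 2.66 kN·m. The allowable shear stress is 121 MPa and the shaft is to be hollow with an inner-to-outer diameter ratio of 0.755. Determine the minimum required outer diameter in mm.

54.9 mm

For a hollow shaft with d_i/d_o = 0.755: τ_max = 16T/(π d_o³ (1−k⁴)), so d_o = [16T/(π τ_allow (1−k⁴))]^(1/3) = [16·2660/(π·1.21×10^8·0.6751)]^(1/3) = 0.05494 m.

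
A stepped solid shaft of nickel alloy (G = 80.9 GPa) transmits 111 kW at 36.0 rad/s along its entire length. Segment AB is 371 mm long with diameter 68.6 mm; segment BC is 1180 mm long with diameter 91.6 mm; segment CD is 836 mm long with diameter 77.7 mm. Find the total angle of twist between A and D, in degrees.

ω = 36.0 rad/s, so T = P/ω = 111×10³ / 36.00 = 3083 N·m.
J_AB = π(0.0686)⁴/32 = 2.17×10^-6 m⁴; J_BC = π(0.0916)⁴/32 = 6.91×10^-6 m⁴; J_CD = π(0.0777)⁴/32 = 3.58×10^-6 m⁴.
θ = (T/G)·Σ L_i/J_i = (3083/80.9×10⁹)·(0.371/2.17×10^-6 + 1.18/6.91×10^-6 + 0.836/3.58×10^-6) = 0.02191 rad.

1.26°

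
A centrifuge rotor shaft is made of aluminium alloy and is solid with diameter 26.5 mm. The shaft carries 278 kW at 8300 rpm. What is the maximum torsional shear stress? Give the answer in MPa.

ω = 2π·8300/60 = 869.2 rad/s, so T = P/ω = 278×10³ / 869.2 = 319.8 N·m.
J = πd⁴/32 = π(0.0265)⁴/32 = 4.842×10^-8 m⁴.
τ_max = T·r/J = 319.8 × 0.0132 / 4.842×10^-8 = 8.753×10^7 Pa.

87.5 MPa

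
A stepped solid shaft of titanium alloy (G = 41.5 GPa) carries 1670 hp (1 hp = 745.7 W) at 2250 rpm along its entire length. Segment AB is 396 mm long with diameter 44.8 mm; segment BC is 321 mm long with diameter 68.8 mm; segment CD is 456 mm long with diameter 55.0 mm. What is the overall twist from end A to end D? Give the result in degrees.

12.1°

ω = 2π·2250/60 = 235.6 rad/s, so T = P/ω = 1670×745.7 / 235.6 = 5285 N·m.
J_AB = π(0.0448)⁴/32 = 3.95×10^-7 m⁴; J_BC = π(0.0688)⁴/32 = 2.20×10^-6 m⁴; J_CD = π(0.0550)⁴/32 = 8.98×10^-7 m⁴.
θ = (T/G)·Σ L_i/J_i = (5285/41.5×10⁹)·(0.396/3.95×10^-7 + 0.321/2.20×10^-6 + 0.456/8.98×10^-7) = 0.2108 rad.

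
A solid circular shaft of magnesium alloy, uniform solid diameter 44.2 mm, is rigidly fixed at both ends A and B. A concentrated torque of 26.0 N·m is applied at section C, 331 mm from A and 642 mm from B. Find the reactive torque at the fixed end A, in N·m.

17.2 N·m

With uniform GJ and both ends fixed, compatibility θ_AC = θ_CB gives T_A·a = T_B·b, together with T_A + T_B = T₀.
T_A = T₀·b/(a+b) = 26.00·642/973.0 = 17.16 N·m; T_B = 8.845 N·m.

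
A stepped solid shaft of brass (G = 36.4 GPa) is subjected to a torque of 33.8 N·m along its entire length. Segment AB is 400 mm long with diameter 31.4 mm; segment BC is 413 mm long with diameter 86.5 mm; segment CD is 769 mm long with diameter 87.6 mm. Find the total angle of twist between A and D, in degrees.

0.234°

J_AB = π(0.0314)⁴/32 = 9.54×10^-8 m⁴; J_BC = π(0.0865)⁴/32 = 5.50×10^-6 m⁴; J_CD = π(0.0876)⁴/32 = 5.78×10^-6 m⁴.
θ = (T/G)·Σ L_i/J_i = (33.80/36.4×10⁹)·(0.400/9.54×10^-8 + 0.413/5.50×10^-6 + 0.769/5.78×10^-6) = 4.085×10^-3 rad.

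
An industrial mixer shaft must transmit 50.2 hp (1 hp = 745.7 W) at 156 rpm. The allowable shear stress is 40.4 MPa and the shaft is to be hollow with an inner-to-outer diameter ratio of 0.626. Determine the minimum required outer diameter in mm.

69.9 mm

ω = 2π·156/60 = 16.34 rad/s, so T = P/ω = 50.2×745.7 / 16.34 = 2291 N·m.
For a hollow shaft with d_i/d_o = 0.626: τ_max = 16T/(π d_o³ (1−k⁴)), so d_o = [16T/(π τ_allow (1−k⁴))]^(1/3) = [16·2291/(π·4.04×10^7·0.8464)]^(1/3) = 0.06988 m.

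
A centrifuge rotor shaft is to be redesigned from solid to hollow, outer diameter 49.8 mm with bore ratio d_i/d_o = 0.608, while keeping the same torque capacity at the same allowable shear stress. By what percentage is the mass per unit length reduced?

30.5 %

Equal τ_max and T ⇒ the solid shaft needs d_s³ = d_o³(1−k⁴), so d_s = 49.8·(1−0.608⁴)^(1/3) = 47.42 mm.
Area ratio A_h/A_s = d_o²(1−k²)/d_s² = (1−k²)/(1−k⁴)^(2/3) = 0.6952.
Mass saving = 1 − 0.6952 = 30.5 %.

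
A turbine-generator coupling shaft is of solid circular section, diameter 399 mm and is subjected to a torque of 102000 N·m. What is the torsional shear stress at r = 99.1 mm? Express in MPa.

J = πd⁴/32 = π(0.399)⁴/32 = 2.488×10^-3 m⁴.
Shear stress varies linearly with radius: τ = T·r/J = 102000 × 0.0991 / 2.488×10^-3 = 4.062×10^6 Pa.

4.06 MPa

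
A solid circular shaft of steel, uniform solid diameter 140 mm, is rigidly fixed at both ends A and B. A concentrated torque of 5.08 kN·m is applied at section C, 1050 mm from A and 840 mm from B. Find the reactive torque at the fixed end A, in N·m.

2260 N·m

With uniform GJ and both ends fixed, compatibility θ_AC = θ_CB gives T_A·a = T_B·b, together with T_A + T_B = T₀.
T_A = T₀·b/(a+b) = 5080·840/1890 = 2258 N·m; T_B = 2822 N·m.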